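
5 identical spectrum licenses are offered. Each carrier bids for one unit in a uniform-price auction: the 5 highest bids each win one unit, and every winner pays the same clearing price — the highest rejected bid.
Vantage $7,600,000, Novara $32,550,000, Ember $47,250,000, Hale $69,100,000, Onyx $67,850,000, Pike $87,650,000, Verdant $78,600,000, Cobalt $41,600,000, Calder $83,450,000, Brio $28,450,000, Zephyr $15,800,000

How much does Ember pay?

Ordering the bids: 87,650,000 (Pike), 83,450,000 (Calder), 78,600,000 (Verdant), 69,100,000 (Hale), 67,850,000 (Onyx), 47,250,000 (Ember), 41,600,000 (Cobalt), …
Winners (5 units): Pike, Calder, Verdant, Hale, Onyx.
Clearing price = highest rejected bid = $47,250,000.
Ember does not win → pays $0.

Ember pays $0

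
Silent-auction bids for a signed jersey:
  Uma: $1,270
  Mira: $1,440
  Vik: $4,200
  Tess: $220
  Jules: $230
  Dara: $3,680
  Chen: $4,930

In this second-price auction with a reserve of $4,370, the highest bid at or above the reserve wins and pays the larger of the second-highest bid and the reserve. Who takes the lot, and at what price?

Chen pays $4,370

Bids in order: 4,930 (Chen) > 4,200 (Vik) > 3,680 (Dara) > 1,440 (Mira) > 1,270 (Uma) > 230 (Jules) > …
Chen has the top bid at or above the reserve ($4,930).
Second-highest bid $4,200 is below the reserve $4,370, so the reserve binds → payment $4,370.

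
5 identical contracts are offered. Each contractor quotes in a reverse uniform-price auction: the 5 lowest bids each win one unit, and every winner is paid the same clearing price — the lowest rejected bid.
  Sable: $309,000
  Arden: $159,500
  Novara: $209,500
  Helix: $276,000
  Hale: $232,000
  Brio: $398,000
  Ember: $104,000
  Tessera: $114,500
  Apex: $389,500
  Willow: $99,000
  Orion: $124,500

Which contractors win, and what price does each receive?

Ordering the bids: 99,000 (Willow), 104,000 (Ember), 114,500 (Tessera), 124,500 (Orion), 159,500 (Arden), 209,500 (Novara), 232,000 (Hale), …
The 5 lowest are Willow, Ember, Tessera, Orion, Arden.
First losing bid is Novara's $209,500, which sets the uniform price.

Willow, Ember, Tessera, Orion, Arden; each is paid $209,500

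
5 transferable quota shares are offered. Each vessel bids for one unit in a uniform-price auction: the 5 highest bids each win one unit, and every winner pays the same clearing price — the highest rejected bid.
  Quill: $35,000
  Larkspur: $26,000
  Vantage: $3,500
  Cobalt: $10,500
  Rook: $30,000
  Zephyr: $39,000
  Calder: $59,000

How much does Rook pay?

Bids ranked high→low: 59,000 (Calder), 39,000 (Zephyr), 35,000 (Quill), 30,000 (Rook), 26,000 (Larkspur), 10,500 (Cobalt), 3,500 (Vantage)
Top 5: Calder, Zephyr, Quill, Rook, Larkspur.
Highest unsuccessful bid: $10,500 → clearing price.
Rook wins → pays $10,500.

Rook pays $10,500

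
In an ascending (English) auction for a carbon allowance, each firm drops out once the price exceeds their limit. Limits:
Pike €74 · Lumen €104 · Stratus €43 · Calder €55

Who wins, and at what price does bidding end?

Lumen wins at €74

Rule: the price rises until one bidder remains; the winner pays the price at which the last rival dropped out.
Limits ranked: 104 (Lumen) > 74 (Pike) > 55 (Calder) > 43 (Stratus)
Bidding ends when Pike exits at €74; Lumen takes it.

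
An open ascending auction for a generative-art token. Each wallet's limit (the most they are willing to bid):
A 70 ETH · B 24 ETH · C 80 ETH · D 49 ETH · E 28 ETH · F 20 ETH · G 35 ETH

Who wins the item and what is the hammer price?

Sorting limits: 80 (C) > 70 (A) > 49 (D) > 35 (G) > 28 (E) > 24 (B) > …
Once the price passes 70 ETH, only C is left; the hammer falls at A's limit of 70 ETH.

C wins at 70 ETH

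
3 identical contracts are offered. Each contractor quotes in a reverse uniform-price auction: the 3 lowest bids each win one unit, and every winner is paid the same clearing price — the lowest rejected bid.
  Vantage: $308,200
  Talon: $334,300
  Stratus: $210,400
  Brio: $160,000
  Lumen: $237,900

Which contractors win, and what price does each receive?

Bids ranked low→high: 160,000 (Brio), 210,400 (Stratus), 237,900 (Lumen), 308,200 (Vantage), 334,300 (Talon)
Lowest 3: Brio, Stratus, Lumen.
Clearing price = lowest rejected bid = $308,200.

Brio, Stratus, Lumen; each is paid $308,200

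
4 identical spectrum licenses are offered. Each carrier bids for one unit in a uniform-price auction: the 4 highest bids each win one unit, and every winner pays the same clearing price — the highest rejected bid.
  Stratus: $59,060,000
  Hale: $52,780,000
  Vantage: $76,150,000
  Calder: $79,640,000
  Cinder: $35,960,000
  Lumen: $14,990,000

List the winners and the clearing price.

Calder, Vantage, Stratus, Hale; each pays $35,960,000

Bids ranked high→low: 79,640,000 (Calder), 76,150,000 (Vantage), 59,060,000 (Stratus), 52,780,000 (Hale), 35,960,000 (Cinder), 14,990,000 (Lumen)
Winners (4 units): Calder, Vantage, Stratus, Hale.
First losing bid is Cinder's $35,960,000, which sets the uniform price.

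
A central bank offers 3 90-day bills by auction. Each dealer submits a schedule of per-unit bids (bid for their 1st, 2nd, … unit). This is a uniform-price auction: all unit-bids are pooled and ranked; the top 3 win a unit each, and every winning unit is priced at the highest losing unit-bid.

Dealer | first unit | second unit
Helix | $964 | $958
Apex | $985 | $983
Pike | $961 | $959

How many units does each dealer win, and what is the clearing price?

Merging the schedules and taking the best 3: 985 (Apex-1), 983 (Apex-2), 964 (Helix-1)
The (k+1)-th unit-bid is $961.
Allocation: Apex 2, Helix 1.

Apex 2, Helix 1; clearing price $961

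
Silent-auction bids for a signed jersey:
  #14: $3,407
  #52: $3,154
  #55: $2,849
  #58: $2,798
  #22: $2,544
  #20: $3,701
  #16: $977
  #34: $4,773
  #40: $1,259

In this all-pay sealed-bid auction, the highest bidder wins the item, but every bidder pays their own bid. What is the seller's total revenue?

Total revenue: $25,462

Bids ranked: 4,773 (#34) > 3,701 (#20) > 3,407 (#14) > 3,154 (#52) > 2,849 (#55) > 2,798 (#58) > …
Every bidder forfeits their bid regardless of winning.
Revenue = 3,407 + 3,154 + 2,849 + 2,798 + 2,544 + 3,701 + 977 + 4,773 + 1,259 = $25,462.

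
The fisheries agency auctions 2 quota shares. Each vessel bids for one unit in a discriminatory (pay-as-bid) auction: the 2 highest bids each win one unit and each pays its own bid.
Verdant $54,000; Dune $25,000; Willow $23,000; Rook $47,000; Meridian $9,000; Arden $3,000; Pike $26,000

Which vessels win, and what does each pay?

Verdant $54,000, Rook $47,000

Bids ranked high→low: 54,000 (Verdant), 47,000 (Rook), 26,000 (Pike), 25,000 (Dune), …
Winners (2 units): Verdant, Rook.
Each winner pays its own bid: Verdant $54,000, Rook $47,000.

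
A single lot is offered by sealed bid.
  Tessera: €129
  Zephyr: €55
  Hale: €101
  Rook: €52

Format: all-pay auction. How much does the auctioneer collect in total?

Bids in order: 129 (Tessera) > 101 (Hale) > 55 (Zephyr) > 52 (Rook)
Tessera wins with the top bid; all bids are sunk regardless.
Every bidder forfeits their bid regardless of winning.
Revenue = 129 + 55 + 101 + 52 = €337.

Total revenue: €337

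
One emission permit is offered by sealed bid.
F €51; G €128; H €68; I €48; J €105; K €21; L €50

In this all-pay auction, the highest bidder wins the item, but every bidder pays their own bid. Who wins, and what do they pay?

G pays €128

Rule: the highest bidder wins the item, but every bidder pays their own bid.
Bids in order: 128 (G) > 105 (J) > 68 (H) > 51 (F) > 50 (L) > 48 (I) > …
G is highest and takes the item; every bidder forfeits their bid.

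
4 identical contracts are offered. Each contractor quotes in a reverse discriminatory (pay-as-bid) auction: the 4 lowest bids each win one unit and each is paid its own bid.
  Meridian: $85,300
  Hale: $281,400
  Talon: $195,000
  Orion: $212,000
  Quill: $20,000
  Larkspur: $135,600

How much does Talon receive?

Sorting: 20,000 (Quill), 85,300 (Meridian), 135,600 (Larkspur), 195,000 (Talon), 212,000 (Orion), 281,400 (Hale)
Lowest 4: Quill, Meridian, Larkspur, Talon.
Talon wins → own bid $195,000.

Talon is paid $195,000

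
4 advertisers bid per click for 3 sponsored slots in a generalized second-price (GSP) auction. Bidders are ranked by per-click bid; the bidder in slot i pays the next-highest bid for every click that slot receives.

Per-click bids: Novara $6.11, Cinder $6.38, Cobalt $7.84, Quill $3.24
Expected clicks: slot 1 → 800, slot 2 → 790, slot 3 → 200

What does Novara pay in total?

Novara pays $648.00

Sorting advertisers: $7.84 (Cobalt) > $6.38 (Cinder) > $6.11 (Novara) > $3.24 (Quill)
Novara holds slot 3 → pays next bid $3.24 × 200 clicks = $648.00.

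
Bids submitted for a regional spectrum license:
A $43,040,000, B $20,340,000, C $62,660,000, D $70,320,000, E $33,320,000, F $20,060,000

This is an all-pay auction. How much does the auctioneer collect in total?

Total revenue: $249,740,000

All-pay auction: the highest bidder wins the item, but every bidder pays their own bid.
Bids in order: 70,320,000 (D) > 62,660,000 (C) > 43,040,000 (A) > 33,320,000 (E) > 20,340,000 (B) > 20,060,000 (F)
Every bidder forfeits their bid regardless of winning.
Revenue = 43,040,000 + 20,340,000 + 62,660,000 + 70,320,000 + 33,320,000 + 20,060,000 = $249,740,000.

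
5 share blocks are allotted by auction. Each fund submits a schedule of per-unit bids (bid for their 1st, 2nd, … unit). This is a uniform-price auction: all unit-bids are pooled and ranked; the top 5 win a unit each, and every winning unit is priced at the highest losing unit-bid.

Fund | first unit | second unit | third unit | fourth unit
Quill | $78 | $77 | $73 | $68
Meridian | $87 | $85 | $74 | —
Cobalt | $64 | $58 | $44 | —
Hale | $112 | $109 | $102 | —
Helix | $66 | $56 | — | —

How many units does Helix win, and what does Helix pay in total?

Pooled unit-bids ranked (top 5): 112 (Hale-1), 109 (Hale-2), 102 (Hale-3), 87 (Meridian-1), 85 (Meridian-2)
Highest rejected unit-bid = $78.
Helix wins 0 unit(s) at $78 each.

Helix: 0 units, pays $0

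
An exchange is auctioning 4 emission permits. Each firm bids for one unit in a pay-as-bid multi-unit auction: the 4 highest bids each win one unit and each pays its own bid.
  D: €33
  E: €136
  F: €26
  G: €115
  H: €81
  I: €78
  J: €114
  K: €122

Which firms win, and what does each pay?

E €136, K €122, G €115, J €114

Bids ranked high→low: 136 (E), 122 (K), 115 (G), 114 (J), 81 (H), 78 (I), …
Top 4: E, K, G, J.
Each winner pays its own bid: E €136, K €122, G €115, J €114.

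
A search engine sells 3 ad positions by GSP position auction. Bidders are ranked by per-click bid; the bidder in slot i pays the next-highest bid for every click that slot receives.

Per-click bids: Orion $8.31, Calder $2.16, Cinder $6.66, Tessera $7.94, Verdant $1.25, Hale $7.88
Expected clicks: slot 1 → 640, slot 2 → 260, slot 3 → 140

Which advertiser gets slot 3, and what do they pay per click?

Ranked by bid: $8.31 (Orion) > $7.94 (Tessera) > $7.88 (Hale) > $6.66 (Cinder) > …
Slot 3 goes to the third-ranked bidder, Hale, who pays the next bid down: $6.66/click.

Hale; $6.66 per click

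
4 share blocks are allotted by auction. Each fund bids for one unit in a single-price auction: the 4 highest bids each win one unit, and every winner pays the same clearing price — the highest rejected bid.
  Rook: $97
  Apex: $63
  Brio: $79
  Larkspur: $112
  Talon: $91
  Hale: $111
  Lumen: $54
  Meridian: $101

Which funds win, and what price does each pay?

Larkspur, Hale, Meridian, Rook; each pays $91

Bids ranked high→low: 112 (Larkspur), 111 (Hale), 101 (Meridian), 97 (Rook), 91 (Talon), 79 (Brio), …
The 4 highest are Larkspur, Hale, Meridian, Rook.
First losing bid is Talon's $91, which sets the uniform price.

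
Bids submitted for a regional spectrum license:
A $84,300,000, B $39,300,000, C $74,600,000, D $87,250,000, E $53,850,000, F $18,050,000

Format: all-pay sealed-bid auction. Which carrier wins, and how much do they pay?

Sorting bids: 87,250,000 (D) > 84,300,000 (A) > 74,600,000 (C) > 53,850,000 (E) > 39,300,000 (B) > 18,050,000 (F)
D is highest and takes the item; every bidder forfeits their bid.

D pays $87,250,000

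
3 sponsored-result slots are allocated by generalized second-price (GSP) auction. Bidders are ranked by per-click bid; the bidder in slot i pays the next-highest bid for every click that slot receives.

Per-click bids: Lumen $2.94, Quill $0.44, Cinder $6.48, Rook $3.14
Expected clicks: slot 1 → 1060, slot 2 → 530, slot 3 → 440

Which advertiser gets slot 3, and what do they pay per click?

Sorting advertisers: $6.48 (Cinder) > $3.14 (Rook) > $2.94 (Lumen) > $0.44 (Quill)
Slot 3 goes to the third-ranked bidder, Lumen, who pays the next bid down: $0.44/click.

Lumen; $0.44 per click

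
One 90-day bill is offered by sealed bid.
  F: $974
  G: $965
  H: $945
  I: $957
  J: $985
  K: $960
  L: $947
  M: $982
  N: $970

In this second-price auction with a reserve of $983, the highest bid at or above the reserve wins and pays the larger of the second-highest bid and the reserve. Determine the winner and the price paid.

J pays $983

Bids ranked: 985 (J) > 982 (M) > 974 (F) > 970 (N) > 965 (G) > 960 (K) > …
J has the top bid at or above the reserve ($985).
max(second-highest $982, reserve $983) = $983.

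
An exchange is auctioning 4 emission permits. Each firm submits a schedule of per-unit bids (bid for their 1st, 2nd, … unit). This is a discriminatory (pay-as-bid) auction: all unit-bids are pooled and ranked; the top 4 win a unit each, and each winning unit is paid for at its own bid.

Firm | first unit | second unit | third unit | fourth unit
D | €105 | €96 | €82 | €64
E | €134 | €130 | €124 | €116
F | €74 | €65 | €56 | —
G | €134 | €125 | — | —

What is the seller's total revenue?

All unit-bids, highest first — top 4: 134 (E-1), 134 (G-1), 130 (E-2), 125 (G-2)
Next rejected bid: €124 (not a price — pay-as-bid).
Each winning unit pays its own bid.
Revenue = 134 + 134 + 130 + 125 = €523.

Total revenue: €523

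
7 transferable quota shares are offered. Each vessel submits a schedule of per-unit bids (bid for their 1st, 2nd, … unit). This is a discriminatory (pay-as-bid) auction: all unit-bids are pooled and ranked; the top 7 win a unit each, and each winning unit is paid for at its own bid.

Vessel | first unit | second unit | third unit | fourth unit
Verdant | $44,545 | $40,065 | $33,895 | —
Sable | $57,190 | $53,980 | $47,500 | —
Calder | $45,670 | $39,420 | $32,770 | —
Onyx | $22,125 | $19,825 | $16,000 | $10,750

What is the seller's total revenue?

Pooled unit-bids ranked (top 7): 57,190 (Sable-1), 53,980 (Sable-2), 47,500 (Sable-3), 45,670 (Calder-1), 44,545 (Verdant-1), 40,065 (Verdant-2), 39,420 (Calder-2)
Next rejected bid: $33,895 (not a price — pay-as-bid).
Each winning unit pays its own bid.
Revenue = 57,190 + 53,980 + 47,500 + 45,670 + 44,545 + 40,065 + 39,420 = $328,370.

Total revenue: $328,370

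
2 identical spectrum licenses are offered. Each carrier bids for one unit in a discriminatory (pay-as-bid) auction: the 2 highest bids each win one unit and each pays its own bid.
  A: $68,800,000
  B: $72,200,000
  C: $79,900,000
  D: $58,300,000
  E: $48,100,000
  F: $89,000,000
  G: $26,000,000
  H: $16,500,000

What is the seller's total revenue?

Total revenue: $168,900,000

Bids ranked high→low: 89,000,000 (F), 79,900,000 (C), 72,200,000 (B), 68,800,000 (A), …
Top 2: F, C.
Total revenue = 89,000,000 + 79,900,000 = $168,900,000.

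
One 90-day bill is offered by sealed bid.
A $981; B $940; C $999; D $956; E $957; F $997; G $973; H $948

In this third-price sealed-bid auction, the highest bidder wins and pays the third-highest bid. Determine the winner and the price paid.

C pays $981

Sorting bids: 999 (C) > 997 (F) > 981 (A) > 973 (G) > 957 (E) > 956 (D) > …
C wins; payment is bid #3 in the ranking = $981.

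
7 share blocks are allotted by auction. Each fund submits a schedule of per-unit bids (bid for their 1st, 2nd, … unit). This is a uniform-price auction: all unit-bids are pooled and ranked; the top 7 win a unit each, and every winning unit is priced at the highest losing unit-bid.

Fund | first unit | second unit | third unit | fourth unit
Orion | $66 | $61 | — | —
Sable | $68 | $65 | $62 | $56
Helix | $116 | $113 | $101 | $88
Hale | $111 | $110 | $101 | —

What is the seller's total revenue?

Merging the schedules and taking the best 7: 116 (Helix-1), 113 (Helix-2), 111 (Hale-1), 110 (Hale-2), 101 (Helix-3), 101 (Hale-3), 88 (Helix-4)
The (k+1)-th unit-bid is $68.
Allocation: Hale 3, Helix 4. Every unit priced at $68.
Revenue = 7 × 68 = $476.

Total revenue: $476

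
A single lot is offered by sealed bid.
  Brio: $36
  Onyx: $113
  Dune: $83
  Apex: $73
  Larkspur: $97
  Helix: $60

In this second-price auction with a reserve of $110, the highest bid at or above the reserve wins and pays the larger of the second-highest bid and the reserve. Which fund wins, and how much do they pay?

Rule: the highest bid at or above the reserve wins and pays the larger of the second-highest bid and the reserve.
Sorting bids: 113 (Onyx) > 97 (Larkspur) > 83 (Dune) > 73 (Apex) > 60 (Helix) > 36 (Brio)
Onyx has the top bid at or above the reserve ($113).
max(second-highest $97, reserve $110) = $110.

Onyx pays $110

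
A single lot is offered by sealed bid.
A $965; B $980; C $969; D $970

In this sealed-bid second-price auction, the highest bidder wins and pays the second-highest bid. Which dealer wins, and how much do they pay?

Sorting bids: 980 (B) > 970 (D) > 969 (C) > 965 (A)
B wins with the highest bid; price is set by the runner-up at $970.

B pays $970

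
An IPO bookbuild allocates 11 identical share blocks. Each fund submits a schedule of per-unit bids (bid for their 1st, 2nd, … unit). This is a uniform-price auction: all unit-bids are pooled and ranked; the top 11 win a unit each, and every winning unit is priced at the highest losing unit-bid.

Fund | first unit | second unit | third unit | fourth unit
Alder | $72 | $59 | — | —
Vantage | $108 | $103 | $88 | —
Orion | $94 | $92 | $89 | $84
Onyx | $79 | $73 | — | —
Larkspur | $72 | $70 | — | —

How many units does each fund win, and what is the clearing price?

All unit-bids, highest first — top 11: 108 (Vantage-1), 103 (Vantage-2), 94 (Orion-1), 92 (Orion-2), 89 (Orion-3), 88 (Vantage-3), 84 (Orion-4), 79 (Onyx-1), 73 (Onyx-2), 72 (Alder-1), 72 (Larkspur-1)
Highest rejected unit-bid = $70.
Allocation: Alder 1, Larkspur 1, Onyx 2, Orion 4, Vantage 3.

Alder 1, Larkspur 1, Onyx 2, Orion 4, Vantage 3; clearing price $70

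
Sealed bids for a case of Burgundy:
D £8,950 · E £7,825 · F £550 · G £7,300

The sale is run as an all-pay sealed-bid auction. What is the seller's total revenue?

Bids ranked: 8,950 (D) > 7,825 (E) > 7,300 (G) > 550 (F)
Every bidder forfeits their bid regardless of winning.
Revenue = 8,950 + 7,825 + 550 + 7,300 = £24,625.

Total revenue: £24,625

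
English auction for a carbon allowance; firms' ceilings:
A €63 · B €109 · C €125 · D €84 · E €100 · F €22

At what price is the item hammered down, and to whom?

Rule: the price rises until one bidder remains; the winner pays the price at which the last rival dropped out.
Limits in order: 125 (C) > 109 (B) > 100 (E) > 84 (D) > 63 (A) > 22 (F)
B is the last rival to drop out, at €109; C remains and wins at that price.

C wins at €109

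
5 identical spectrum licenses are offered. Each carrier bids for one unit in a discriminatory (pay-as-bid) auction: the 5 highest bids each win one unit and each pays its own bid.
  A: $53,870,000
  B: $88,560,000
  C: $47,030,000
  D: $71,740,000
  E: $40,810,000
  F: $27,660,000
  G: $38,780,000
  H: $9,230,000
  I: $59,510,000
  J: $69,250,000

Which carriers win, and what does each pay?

Sorting: 88,560,000 (B), 71,740,000 (D), 69,250,000 (J), 59,510,000 (I), 53,870,000 (A), 47,030,000 (C), 40,810,000 (E), …
The 5 highest are B, D, J, I, A.
Each winner pays its own bid: B $88,560,000, D $71,740,000, J $69,250,000, I $59,510,000, A $53,870,000.

B $88,560,000, D $71,740,000, J $69,250,000, I $59,510,000, A $53,870,000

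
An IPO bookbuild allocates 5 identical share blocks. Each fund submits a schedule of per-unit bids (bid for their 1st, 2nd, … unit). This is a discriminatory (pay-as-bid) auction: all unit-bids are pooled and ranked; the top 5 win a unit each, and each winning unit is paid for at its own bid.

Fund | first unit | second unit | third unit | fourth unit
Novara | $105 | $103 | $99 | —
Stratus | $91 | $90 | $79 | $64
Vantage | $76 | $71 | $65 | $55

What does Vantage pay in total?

Merging the schedules and taking the best 5: 105 (Novara-1), 103 (Novara-2), 99 (Novara-3), 91 (Stratus-1), 90 (Stratus-2)
Next rejected bid: $79 (not a price — pay-as-bid).
Vantage wins no units.

Vantage pays $0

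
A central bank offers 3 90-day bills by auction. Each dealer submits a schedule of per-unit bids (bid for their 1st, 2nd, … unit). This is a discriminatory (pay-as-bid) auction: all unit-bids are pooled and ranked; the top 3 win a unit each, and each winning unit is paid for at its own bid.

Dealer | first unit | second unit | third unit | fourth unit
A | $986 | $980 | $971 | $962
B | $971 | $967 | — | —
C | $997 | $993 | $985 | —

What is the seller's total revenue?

Total revenue: $2,976

Pooled unit-bids ranked (top 3): 997 (C-1), 993 (C-2), 986 (A-1)
Next rejected bid: $985 (not a price — pay-as-bid).
Each winning unit pays its own bid.
Revenue = 997 + 993 + 986 = $2,976.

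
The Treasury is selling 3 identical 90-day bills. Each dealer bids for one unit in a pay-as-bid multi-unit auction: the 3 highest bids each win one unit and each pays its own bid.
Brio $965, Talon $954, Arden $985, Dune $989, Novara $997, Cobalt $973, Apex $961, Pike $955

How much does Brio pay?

Brio pays $0

Ordering the bids: 997 (Novara), 989 (Dune), 985 (Arden), 973 (Cobalt), 965 (Brio), …
The 3 highest are Novara, Dune, Arden.
Brio does not win → $0.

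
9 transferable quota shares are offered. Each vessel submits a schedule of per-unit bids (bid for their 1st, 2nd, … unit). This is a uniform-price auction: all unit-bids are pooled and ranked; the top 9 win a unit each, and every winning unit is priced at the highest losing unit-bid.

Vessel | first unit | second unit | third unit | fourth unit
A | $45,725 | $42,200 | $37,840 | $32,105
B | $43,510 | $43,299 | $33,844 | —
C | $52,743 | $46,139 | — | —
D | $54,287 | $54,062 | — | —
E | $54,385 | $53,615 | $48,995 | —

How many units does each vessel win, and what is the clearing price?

A 1, B 1, C 2, D 2, E 3; clearing price $43,299

Merging the schedules and taking the best 9: 54,385 (E-1), 54,287 (D-1), 54,062 (D-2), 53,615 (E-2), 52,743 (C-1), 48,995 (E-3), 46,139 (C-2), 45,725 (A-1), 43,510 (B-1)
The (k+1)-th unit-bid is $43,299.
Allocation: A 1, B 1, C 2, D 2, E 3.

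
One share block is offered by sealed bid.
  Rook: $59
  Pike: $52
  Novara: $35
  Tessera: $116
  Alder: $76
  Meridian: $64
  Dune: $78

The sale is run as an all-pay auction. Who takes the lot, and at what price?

Sorting bids: 116 (Tessera) > 78 (Dune) > 76 (Alder) > 64 (Meridian) > 59 (Rook) > 52 (Pike) > …
Tessera is highest and takes the item; every bidder forfeits their bid.

Tessera pays $116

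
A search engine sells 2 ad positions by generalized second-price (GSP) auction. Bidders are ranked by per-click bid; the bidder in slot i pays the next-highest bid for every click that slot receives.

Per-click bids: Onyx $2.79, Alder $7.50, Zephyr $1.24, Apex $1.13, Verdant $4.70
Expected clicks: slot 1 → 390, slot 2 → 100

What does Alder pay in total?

Alder pays $1833.00

Ranked by bid: $7.50 (Alder) > $4.70 (Verdant) > $2.79 (Onyx) > …
Alder holds slot 1 → pays next bid $4.70 × 390 clicks = $1833.00.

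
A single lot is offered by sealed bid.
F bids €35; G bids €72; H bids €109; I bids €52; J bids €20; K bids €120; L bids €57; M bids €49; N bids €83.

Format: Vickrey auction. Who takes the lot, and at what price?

Bids in order: 120 (K) > 109 (H) > 83 (N) > 72 (G) > 57 (L) > 52 (I) > …
K is highest; pays the second-highest bid, €109.

K pays €109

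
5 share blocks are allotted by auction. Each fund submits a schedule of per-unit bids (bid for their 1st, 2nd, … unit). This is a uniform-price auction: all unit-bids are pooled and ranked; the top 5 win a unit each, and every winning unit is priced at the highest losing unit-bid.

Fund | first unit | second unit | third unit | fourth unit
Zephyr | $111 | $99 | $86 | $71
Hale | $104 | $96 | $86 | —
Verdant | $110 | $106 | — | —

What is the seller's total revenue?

Total revenue: $480

All unit-bids, highest first — top 5: 111 (Zephyr-1), 110 (Verdant-1), 106 (Verdant-2), 104 (Hale-1), 99 (Zephyr-2)
Highest rejected unit-bid = $96.
Allocation: Hale 1, Verdant 2, Zephyr 2. Every unit priced at $96.
Revenue = 5 × 96 = $480.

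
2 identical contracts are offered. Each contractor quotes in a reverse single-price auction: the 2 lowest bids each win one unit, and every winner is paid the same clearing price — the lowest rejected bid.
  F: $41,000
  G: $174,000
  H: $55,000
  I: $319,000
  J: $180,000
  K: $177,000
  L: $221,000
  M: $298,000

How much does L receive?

L is paid $0

Bids ranked low→high: 41,000 (F), 55,000 (H), 174,000 (G), 177,000 (K), …
The 2 lowest are F, H.
Lowest unsuccessful bid: $174,000 → clearing price.
L does not win → is paid $0.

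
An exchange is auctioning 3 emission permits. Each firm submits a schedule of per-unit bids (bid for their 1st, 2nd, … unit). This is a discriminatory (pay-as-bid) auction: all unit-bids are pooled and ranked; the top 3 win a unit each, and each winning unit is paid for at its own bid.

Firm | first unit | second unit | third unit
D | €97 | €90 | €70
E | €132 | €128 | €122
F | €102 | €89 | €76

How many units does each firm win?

Merging the schedules and taking the best 3: 132 (E-1), 128 (E-2), 122 (E-3)
Next rejected bid: €102 (not a price — pay-as-bid).
Allocation: E 3.

E 3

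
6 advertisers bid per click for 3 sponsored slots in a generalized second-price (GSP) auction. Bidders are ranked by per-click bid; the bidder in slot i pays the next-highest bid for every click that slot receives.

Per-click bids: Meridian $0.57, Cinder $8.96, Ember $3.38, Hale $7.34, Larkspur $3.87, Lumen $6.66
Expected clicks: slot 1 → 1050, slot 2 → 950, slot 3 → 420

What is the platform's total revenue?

Total revenue: $15659.40

Ranked by bid: $8.96 (Cinder) > $7.34 (Hale) > $6.66 (Lumen) > $3.87 (Larkspur) > …
Slot 1: Cinder pays $7.34 × 1050 = $7707.00
Slot 2: Hale pays $6.66 × 950 = $6327.00
Slot 3: Lumen pays $3.87 × 420 = $1625.40
Total = $15659.40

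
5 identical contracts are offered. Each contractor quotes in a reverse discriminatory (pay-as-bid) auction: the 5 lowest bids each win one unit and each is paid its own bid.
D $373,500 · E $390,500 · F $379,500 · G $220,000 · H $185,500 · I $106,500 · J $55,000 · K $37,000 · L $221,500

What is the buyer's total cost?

Total cost: $604,000

Sorting: 37,000 (K), 55,000 (J), 106,500 (I), 185,500 (H), 220,000 (G), 221,500 (L), 373,500 (D), …
Lowest 5: K, J, I, H, G.
Total cost = 37,000 + 55,000 + 106,500 + 185,500 + 220,000 = $604,000.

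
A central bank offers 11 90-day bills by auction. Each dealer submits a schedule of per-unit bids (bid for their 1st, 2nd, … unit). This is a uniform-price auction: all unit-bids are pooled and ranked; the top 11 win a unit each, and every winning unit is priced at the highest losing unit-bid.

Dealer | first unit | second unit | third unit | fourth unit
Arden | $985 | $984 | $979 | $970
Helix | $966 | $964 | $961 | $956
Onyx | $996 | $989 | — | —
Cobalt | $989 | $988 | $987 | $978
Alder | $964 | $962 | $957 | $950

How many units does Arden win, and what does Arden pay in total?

Arden: 4 units, pays $3,856

Pooled unit-bids ranked (top 11): 996 (Onyx-1), 989 (Onyx-2), 989 (Cobalt-1), 988 (Cobalt-2), 987 (Cobalt-3), 985 (Arden-1), 984 (Arden-2), 979 (Arden-3), 978 (Cobalt-4), 970 (Arden-4), 966 (Helix-1)
The (k+1)-th unit-bid is $964.
Arden wins 4 unit(s) at $964 each.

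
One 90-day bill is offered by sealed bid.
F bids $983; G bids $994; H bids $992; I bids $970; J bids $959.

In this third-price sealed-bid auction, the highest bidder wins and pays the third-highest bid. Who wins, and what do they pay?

G pays $983

Sorting bids: 994 (G) > 992 (H) > 983 (F) > 970 (I) > 959 (J)
G is highest; pays the third-highest bid, $983.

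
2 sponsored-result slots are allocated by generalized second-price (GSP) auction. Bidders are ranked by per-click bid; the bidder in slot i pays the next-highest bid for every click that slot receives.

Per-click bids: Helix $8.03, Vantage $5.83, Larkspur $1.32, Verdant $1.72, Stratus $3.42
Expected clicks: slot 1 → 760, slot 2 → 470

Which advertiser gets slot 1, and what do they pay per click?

Helix; $5.83 per click

Ranked by bid: $8.03 (Helix) > $5.83 (Vantage) > $3.42 (Stratus) > …
Slot 1 goes to the first-ranked bidder, Helix, who pays the next bid down: $5.83/click.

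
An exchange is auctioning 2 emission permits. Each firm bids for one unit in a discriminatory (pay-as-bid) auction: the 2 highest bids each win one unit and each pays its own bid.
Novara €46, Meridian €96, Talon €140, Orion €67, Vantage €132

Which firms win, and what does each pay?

Talon €140, Vantage €132

Bids ranked high→low: 140 (Talon), 132 (Vantage), 96 (Meridian), 67 (Orion), …
The 2 highest are Talon, Vantage.
Each winner pays its own bid: Talon €140, Vantage €132.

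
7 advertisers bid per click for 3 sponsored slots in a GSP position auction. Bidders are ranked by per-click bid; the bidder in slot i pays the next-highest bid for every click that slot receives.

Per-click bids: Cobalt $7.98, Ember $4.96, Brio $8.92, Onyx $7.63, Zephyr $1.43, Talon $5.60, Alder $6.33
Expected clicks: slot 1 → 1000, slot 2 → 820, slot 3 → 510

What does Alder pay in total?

Ranked by bid: $8.92 (Brio) > $7.98 (Cobalt) > $7.63 (Onyx) > $6.33 (Alder) > …
Alder ranks below slot 3 → no slot, pays nothing.

Alder pays $0.00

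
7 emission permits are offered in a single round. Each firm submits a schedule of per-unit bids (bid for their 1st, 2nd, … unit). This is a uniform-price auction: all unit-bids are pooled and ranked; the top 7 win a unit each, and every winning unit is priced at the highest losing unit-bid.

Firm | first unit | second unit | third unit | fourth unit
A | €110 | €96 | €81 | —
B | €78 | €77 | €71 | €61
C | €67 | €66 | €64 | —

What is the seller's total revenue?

Pooled unit-bids ranked (top 7): 110 (A-1), 96 (A-2), 81 (A-3), 78 (B-1), 77 (B-2), 71 (B-3), 67 (C-1)
Highest rejected unit-bid = €66.
Allocation: A 3, B 3, C 1. Every unit priced at €66.
Revenue = 7 × 66 = €462.

Total revenue: €462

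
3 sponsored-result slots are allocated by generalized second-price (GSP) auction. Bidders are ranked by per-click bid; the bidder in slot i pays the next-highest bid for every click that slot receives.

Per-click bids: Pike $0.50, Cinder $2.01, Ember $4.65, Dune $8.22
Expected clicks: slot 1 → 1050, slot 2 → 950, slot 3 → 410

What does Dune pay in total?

Sorting advertisers: $8.22 (Dune) > $4.65 (Ember) > $2.01 (Cinder) > $0.50 (Pike)
Dune holds slot 1 → pays next bid $4.65 × 1050 clicks = $4882.50.

Dune pays $4882.50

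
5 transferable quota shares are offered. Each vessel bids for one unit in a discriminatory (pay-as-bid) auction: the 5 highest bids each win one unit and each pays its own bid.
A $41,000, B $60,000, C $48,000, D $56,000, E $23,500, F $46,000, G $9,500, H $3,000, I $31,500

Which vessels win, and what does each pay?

Bids ranked high→low: 60,000 (B), 56,000 (D), 48,000 (C), 46,000 (F), 41,000 (A), 31,500 (I), 23,500 (E), …
The 5 highest are B, D, C, F, A.
Each winner pays its own bid: B $60,000, D $56,000, C $48,000, F $46,000, A $41,000.

B $60,000, D $56,000, C $48,000, F $46,000, A $41,000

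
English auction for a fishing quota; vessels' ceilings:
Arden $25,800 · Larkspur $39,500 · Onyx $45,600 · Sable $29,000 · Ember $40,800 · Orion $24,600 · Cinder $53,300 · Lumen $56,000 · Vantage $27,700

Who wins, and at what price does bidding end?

Lumen wins at $53,300

Limits ranked: 56,000 (Lumen) > 53,300 (Cinder) > 45,600 (Onyx) > 40,800 (Ember) > 39,500 (Larkspur) > 29,000 (Sable) > …
Cinder is the last rival to drop out, at $53,300; Lumen remains and wins at that price.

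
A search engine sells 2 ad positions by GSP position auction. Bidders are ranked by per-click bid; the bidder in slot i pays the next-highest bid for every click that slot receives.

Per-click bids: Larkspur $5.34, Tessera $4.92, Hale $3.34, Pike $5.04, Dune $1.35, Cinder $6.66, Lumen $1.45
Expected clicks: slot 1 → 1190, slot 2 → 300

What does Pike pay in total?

Pike pays $0.00

Sorting advertisers: $6.66 (Cinder) > $5.34 (Larkspur) > $5.04 (Pike) > …
Pike ranks below slot 2 → no slot, pays nothing.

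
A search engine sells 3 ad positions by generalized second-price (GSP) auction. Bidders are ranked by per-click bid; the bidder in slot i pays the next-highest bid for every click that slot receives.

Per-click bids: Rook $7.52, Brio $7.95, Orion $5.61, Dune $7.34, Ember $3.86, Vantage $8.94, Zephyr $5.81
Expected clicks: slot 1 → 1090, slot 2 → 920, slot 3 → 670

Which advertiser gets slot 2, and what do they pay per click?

Per-click bids in order: $8.94 (Vantage) > $7.95 (Brio) > $7.52 (Rook) > $7.34 (Dune) > …
Slot 2 goes to the second-ranked bidder, Brio, who pays the next bid down: $7.52/click.

Brio; $7.52 per click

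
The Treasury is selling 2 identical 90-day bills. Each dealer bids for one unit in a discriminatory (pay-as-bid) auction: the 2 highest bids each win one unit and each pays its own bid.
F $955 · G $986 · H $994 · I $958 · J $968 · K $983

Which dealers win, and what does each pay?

Bids ranked high→low: 994 (H), 986 (G), 983 (K), 968 (J), …
Winners (2 units): H, G.
Each winner pays its own bid: H $994, G $986.

H $994, G $986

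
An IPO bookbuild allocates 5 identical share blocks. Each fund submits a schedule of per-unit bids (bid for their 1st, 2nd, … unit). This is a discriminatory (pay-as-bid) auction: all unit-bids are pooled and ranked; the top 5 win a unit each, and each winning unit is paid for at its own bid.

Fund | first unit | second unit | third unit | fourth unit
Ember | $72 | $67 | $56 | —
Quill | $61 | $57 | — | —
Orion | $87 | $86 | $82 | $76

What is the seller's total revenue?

Total revenue: $403

All unit-bids, highest first — top 5: 87 (Orion-1), 86 (Orion-2), 82 (Orion-3), 76 (Orion-4), 72 (Ember-1)
Next rejected bid: $67 (not a price — pay-as-bid).
Each winning unit pays its own bid.
Revenue = 87 + 86 + 82 + 76 + 72 = $403.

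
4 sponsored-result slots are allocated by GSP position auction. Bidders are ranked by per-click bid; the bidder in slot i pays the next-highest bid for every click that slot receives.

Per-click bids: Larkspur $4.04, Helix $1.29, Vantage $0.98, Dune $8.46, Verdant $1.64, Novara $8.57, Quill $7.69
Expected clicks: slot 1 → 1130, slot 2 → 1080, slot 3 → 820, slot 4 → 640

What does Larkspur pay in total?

Per-click bids in order: $8.57 (Novara) > $8.46 (Dune) > $7.69 (Quill) > $4.04 (Larkspur) > $1.64 (Verdant) > …
Larkspur holds slot 4 → pays next bid $1.64 × 640 clicks = $1049.60.

Larkspur pays $1049.60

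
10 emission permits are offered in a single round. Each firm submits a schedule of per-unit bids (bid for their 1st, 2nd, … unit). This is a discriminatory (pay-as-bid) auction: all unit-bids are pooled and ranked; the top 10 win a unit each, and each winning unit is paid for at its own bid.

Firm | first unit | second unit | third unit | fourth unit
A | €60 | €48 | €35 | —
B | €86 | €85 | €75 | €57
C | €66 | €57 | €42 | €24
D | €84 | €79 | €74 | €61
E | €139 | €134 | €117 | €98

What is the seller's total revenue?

Pooled unit-bids ranked (top 10): 139 (E-1), 134 (E-2), 117 (E-3), 98 (E-4), 86 (B-1), 85 (B-2), 84 (D-1), 79 (D-2), 75 (B-3), 74 (D-3)
Next rejected bid: €66 (not a price — pay-as-bid).
Each winning unit pays its own bid.
Revenue = 139 + 134 + 117 + 98 + 86 + 85 + 84 + 79 + 75 + 74 = €971.

Total revenue: €971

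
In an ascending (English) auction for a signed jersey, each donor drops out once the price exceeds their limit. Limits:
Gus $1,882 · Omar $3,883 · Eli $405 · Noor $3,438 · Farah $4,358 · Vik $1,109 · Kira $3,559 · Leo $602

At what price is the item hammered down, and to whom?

Open ascending-bid auction: the price rises until one bidder remains; the winner pays the price at which the last rival dropped out.
Limits in order: 4,358 (Farah) > 3,883 (Omar) > 3,559 (Kira) > 3,438 (Noor) > 1,882 (Gus) > 1,109 (Vik) > …
Omar is the last rival to drop out, at $3,883; Farah remains and wins at that price.

Farah wins at $3,883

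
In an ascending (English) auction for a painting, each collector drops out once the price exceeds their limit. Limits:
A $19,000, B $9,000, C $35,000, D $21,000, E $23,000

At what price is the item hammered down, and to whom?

Ascending (English) auction: the price rises until one bidder remains; the winner pays the price at which the last rival dropped out.
Limits in order: 35,000 (C) > 23,000 (E) > 21,000 (D) > 19,000 (A) > 9,000 (B)
E is the last rival to drop out, at $23,000; C remains and wins at that price.

C wins at $23,000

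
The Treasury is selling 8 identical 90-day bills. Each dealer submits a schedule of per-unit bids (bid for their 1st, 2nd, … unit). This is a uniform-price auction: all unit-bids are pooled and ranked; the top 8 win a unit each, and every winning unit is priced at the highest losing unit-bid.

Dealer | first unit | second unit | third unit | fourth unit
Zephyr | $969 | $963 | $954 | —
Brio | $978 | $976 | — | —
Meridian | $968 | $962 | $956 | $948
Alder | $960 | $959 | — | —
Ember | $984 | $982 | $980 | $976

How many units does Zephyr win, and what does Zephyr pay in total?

Zephyr: 1 unit, pays $963

Pooled unit-bids ranked (top 8): 984 (Ember-1), 982 (Ember-2), 980 (Ember-3), 978 (Brio-1), 976 (Brio-2), 976 (Ember-4), 969 (Zephyr-1), 968 (Meridian-1)
First bid not allocated: $963.
Zephyr wins 1 unit(s) at $963 each.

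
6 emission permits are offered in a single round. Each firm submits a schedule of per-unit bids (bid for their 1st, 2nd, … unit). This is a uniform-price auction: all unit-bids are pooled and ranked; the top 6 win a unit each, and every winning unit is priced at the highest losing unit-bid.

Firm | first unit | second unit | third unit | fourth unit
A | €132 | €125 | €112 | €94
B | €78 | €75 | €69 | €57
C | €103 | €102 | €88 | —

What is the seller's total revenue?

Total revenue: €528

Merging the schedules and taking the best 6: 132 (A-1), 125 (A-2), 112 (A-3), 103 (C-1), 102 (C-2), 94 (A-4)
First bid not allocated: €88.
Allocation: A 4, C 2. Every unit priced at €88.
Revenue = 6 × 88 = €528.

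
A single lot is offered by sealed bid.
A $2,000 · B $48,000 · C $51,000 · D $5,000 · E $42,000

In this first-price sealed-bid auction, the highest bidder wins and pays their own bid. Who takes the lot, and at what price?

C pays $51,000

First-price sealed-bid auction: the highest bidder wins and pays their own bid.
Bids ranked: 51,000 (C) > 48,000 (B) > 42,000 (E) > 5,000 (D) > 2,000 (A)
First-price: C pays what they bid, $51,000.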